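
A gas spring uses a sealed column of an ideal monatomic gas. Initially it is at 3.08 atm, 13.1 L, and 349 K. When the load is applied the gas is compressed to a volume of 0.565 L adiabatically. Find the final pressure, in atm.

P₂ ≈ 581 atm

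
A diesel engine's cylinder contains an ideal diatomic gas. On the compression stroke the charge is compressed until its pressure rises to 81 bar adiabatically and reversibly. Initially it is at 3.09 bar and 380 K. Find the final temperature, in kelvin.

Adiabatic: T₂/T₁ = (P₂/P₁)^((γ−1)/γ).
For a diatomic ideal gas γ = 7/5, so (γ−1)/γ = 2/7.
T₂ = 380 × (81/3.09)^(2/7) = 966.2 K.

T₂ ≈ 966 K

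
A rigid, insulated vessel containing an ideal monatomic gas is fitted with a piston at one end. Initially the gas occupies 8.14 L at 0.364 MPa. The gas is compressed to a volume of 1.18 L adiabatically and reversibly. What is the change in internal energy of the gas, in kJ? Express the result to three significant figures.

ΔU ≈ 11.7 kJ

γ = 5/3 for a monatomic ideal gas.
P₂ = P₁(V₁/V₂)^γ = 0.364×(8.14/1.18)^(5/3) = 9.099 MPa.
For a reversible adiabat, W_by_gas = (P₁V₁ − P₂V₂)/(γ−1).
W_by = (364000×0.00814 − 9.099×10^6×0.00118) / (2/3) = -11660 J.
Q = 0 ⇒ ΔU = −W_by = 11660 J.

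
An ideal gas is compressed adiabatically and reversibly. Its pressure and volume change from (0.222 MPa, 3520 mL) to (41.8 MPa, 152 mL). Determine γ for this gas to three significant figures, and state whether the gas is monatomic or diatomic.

PV^γ = const ⇒ γ = ln(P₂/P₁) / ln(V₁/V₂).
γ = ln(41.8/0.222) / ln(3520/152) = 1.667.
γ ≈ 1.67 is close to 5/3, so the gas is monatomic.

γ ≈ 1.67; monatomic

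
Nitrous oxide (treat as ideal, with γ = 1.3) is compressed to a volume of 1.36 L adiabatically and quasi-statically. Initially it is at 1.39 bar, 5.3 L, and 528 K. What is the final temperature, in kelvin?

Adiabatic: T₁V₁^(γ−1) = T₂V₂^(γ−1) ⇒ T₂ = T₁ (V₁/V₂)^(γ−1).
T₂ = 528 × (5.3/1.36)^(0.3) = 794.1 K.

T₂ ≈ 794 K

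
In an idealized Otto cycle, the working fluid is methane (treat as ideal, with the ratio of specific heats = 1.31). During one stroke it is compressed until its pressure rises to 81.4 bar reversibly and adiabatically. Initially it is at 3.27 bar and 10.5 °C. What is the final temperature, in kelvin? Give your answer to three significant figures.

Along an adiabat T P^((1−γ)/γ) is constant, so T₂ = T₁ (P₂/P₁)^((γ−1)/γ).
T₁ = 10.5 °C = 283.6 K.
T₂ = 283.6 × (81.4/3.27)^(0.237) = 606.9 K.

T₂ ≈ 607 K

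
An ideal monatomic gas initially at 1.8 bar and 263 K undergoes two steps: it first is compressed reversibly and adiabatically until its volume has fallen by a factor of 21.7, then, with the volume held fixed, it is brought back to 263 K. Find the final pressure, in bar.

For a monatomic ideal gas γ = 5/3.
Adiabatic step (PV^γ = const): P₂ = 1.8×21.7^(5/3) = 303.9 bar; T₂ = 263×21.7^(2/3) = 2046 K.
Isochoric: P₃ = P₂(T₃/T₂) = 303.9 × (263/2046) = 39.06 bar.

P₃ ≈ 39.1 bar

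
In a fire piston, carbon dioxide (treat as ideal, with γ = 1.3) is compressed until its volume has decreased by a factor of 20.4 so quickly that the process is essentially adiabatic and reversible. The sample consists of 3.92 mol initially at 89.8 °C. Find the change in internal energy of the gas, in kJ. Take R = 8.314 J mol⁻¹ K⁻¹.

Adiabatic: T₁V₁^(γ−1) = T₂V₂^(γ−1) ⇒ T₂ = T₁ (V₁/V₂)^(γ−1).
T₁ = 89.8 °C = 362.9 K.
T₂ = 362.9 × 20.4^(0.3) = 896.9 K.
Q = 0, so ΔU = W_on_gas = nCᵥΔT with Cᵥ = R/(γ−1) = 27.71 J/(mol·K).
ΔU = 3.92 × 27.71 × (896.9 − 362.9) = 58000 J.

ΔU ≈ 58.0 kJ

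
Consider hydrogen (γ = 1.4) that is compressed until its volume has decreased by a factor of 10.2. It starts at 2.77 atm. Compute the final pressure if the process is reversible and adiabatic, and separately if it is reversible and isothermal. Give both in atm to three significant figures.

adiabatic: 71.5 atm; isothermal: 28.3 atm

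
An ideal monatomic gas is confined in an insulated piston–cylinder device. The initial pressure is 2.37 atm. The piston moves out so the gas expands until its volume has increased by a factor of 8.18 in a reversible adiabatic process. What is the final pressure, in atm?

Since PV^γ is constant along a reversible adiabat, P₂ = P₁ (V₁/V₂)^γ.
For a monatomic ideal gas γ = 5/3.
P₂ = 2.37 × (1/8.18)^(5/3) = 0.07137 atm.

P₂ ≈ 0.0714 atm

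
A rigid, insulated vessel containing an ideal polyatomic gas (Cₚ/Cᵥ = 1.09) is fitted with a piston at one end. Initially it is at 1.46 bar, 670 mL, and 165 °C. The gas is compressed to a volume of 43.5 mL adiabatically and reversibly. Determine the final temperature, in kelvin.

Adiabatic: T₁V₁^(γ−1) = T₂V₂^(γ−1) ⇒ T₂ = T₁ (V₁/V₂)^(γ−1).
T₁ = 165 °C = 438.1 K.
T₂ = 438.1 × (670/43.5)^(0.09) = 560.4 K.

T₂ ≈ 560 K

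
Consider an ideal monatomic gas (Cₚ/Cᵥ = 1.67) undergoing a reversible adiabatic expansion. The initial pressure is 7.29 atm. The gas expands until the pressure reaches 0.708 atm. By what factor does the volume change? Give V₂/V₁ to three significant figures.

From PV^γ = const, V₂/V₁ = (P₁/P₂)^(1/γ).
V₂/V₁ = (7.29/0.708)^(0.599) = 4.04.

V₂/V₁ ≈ 4.04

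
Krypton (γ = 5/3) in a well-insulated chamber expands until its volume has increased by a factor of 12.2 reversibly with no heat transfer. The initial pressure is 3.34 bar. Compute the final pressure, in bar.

P₂ ≈ 0.0517 bar

Adiabatic: P₁V₁^γ = P₂V₂^γ ⇒ P₂ = P₁ (V₁/V₂)^γ.
P₂ = 3.34 × (1/12.2)^(5/3) = 0.05166 bar.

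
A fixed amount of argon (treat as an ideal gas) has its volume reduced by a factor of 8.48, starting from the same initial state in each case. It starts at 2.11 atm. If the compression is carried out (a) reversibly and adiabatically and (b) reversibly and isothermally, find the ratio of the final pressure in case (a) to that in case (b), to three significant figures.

P_adiabatic / P_isothermal ≈ 4.16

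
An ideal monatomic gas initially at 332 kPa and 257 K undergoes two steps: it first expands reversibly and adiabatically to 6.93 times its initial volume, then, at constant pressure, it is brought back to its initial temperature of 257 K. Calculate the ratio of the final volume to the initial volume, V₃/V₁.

V₃/V₁ ≈ 25.2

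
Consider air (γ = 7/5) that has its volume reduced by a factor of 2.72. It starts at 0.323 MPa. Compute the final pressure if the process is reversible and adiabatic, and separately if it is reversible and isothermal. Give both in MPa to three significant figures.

adiabatic: 1.31 MPa; isothermal: 0.879 MPa

Isothermal: P₂ = P₁(V₁/V₂) = 0.323×2.72 = 0.8786 MPa.
Adiabatic: P₂ = P₁(V₁/V₂)^γ = 0.323×2.72^(7/5) = 1.311 MPa.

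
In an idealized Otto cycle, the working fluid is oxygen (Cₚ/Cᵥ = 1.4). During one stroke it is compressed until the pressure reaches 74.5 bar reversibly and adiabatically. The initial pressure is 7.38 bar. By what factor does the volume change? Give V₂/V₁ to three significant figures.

From PV^γ = const, V₂/V₁ = (P₁/P₂)^(1/γ).
V₂/V₁ = (7.38/74.5)^(0.714) = 0.1918.

V₂/V₁ ≈ 0.192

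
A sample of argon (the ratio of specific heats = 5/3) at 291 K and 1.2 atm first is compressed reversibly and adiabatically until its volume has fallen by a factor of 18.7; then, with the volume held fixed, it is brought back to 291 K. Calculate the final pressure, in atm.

Adiabatic step (PV^γ = const): P₂ = 1.2×18.7^(5/3) = 158.1 atm; T₂ = 291×18.7^(2/3) = 2050 K.
Isochoric: P₃ = P₂(T₃/T₂) = 158.1 × (291/2050) = 22.44 atm.

P₃ ≈ 22.4 atm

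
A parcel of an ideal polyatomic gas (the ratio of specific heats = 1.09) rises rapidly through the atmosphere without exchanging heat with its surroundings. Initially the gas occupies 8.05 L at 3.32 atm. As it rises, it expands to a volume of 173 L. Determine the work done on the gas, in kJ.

W ≈ -7.26 kJ

P₂ = P₁(V₁/V₂)^γ = 3.32×(8.05/173)^(1.09) = 0.1172 atm.
For a reversible adiabat, W_by_gas = (P₁V₁ − P₂V₂)/(γ−1).
W_by = (336400×0.00805 − 11880×0.173) / (0.09) = 7259 J.
W_on_gas = −W_by = -7259 J.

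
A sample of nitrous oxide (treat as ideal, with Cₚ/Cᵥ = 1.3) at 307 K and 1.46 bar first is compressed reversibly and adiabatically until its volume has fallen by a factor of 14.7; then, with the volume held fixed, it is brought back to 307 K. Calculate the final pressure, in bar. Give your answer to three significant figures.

P₃ ≈ 21.5 bar

Adiabatic step (PV^γ = const): P₂ = 1.46×14.7^(1.3) = 48.07 bar; T₂ = 307×14.7^(0.3) = 687.6 K.
Isochoric: P₃ = P₂(T₃/T₂) = 48.07 × (307/687.6) = 21.46 bar.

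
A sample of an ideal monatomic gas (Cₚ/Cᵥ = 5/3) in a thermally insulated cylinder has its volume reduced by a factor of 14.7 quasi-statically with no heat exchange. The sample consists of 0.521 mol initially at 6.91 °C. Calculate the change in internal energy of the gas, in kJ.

For a reversible adiabat TV^(γ−1) is constant, so T₂ = T₁ (V₁/V₂)^(γ−1).
T₁ = 6.91 °C = 280.1 K.
T₂ = 280.1 × 14.7^(2/3) = 1681 K.
Q = 0, so ΔU = W_on_gas = nCᵥΔT with Cᵥ = R/(γ−1) = 12.47 J/(mol·K).
ΔU = 0.521 × 12.47 × (1681 − 280.1) = 9100 J.

ΔU ≈ 9.10 kJ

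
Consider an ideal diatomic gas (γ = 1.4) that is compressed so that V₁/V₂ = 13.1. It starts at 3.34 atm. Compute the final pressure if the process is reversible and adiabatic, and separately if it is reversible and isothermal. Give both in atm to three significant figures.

adiabatic: 122 atm; isothermal: 43.8 atm

Isothermal: P₂ = P₁(V₁/V₂) = 3.34×13.1 = 43.75 atm.
Adiabatic: P₂ = P₁(V₁/V₂)^γ = 3.34×13.1^(1.4) = 122.4 atm.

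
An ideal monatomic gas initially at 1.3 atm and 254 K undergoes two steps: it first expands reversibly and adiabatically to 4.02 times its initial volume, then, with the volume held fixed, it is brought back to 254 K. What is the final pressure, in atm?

P₃ ≈ 0.323 atm

For a monatomic ideal gas γ = 5/3.
Adiabatic step (PV^γ = const): P₂ = 1.3×(1/4.02)^(5/3) = 0.1279 atm; T₂ = 254×(1/4.02)^(2/3) = 100.5 K.
Isochoric: P₃ = P₂(T₃/T₂) = 0.1279 × (254/100.5) = 0.3234 atm.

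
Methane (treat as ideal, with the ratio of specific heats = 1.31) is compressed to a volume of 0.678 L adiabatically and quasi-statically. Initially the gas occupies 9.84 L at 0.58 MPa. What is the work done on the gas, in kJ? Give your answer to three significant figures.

P₂ = P₁(V₁/V₂)^γ = 0.58×(9.84/0.678)^(1.31) = 19.29 MPa.
For a reversible adiabat, W_by_gas = (P₁V₁ − P₂V₂)/(γ−1).
W_by = (580000×0.00984 − 1.929×10^7×0.000678) / (0.31) = -23780 J.
W_on_gas = −W_by = 23780 J.

W ≈ 23.8 kJ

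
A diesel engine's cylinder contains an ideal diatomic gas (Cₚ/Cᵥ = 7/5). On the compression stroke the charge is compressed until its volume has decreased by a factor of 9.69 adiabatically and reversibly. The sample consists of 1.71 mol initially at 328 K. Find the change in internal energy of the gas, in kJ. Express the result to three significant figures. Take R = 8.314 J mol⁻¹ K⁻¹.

Adiabatic: T₁V₁^(γ−1) = T₂V₂^(γ−1) ⇒ T₂ = T₁ (V₁/V₂)^(γ−1).
T₂ = 328 × 9.69^(2/5) = 813.6 K.
Q = 0, so ΔU = W_on_gas = nCᵥΔT with Cᵥ = R/(γ−1) = 20.79 J/(mol·K).
ΔU = 1.71 × 20.79 × (813.6 − 328) = 17260 J.

ΔU ≈ 17.3 kJ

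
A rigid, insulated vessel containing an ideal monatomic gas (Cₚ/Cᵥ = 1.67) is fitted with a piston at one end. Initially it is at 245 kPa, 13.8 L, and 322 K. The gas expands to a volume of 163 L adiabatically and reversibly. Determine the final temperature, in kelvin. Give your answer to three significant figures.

Adiabatic: T₁V₁^(γ−1) = T₂V₂^(γ−1) ⇒ T₂ = T₁ (V₁/V₂)^(γ−1).
T₂ = 322 × (13.8/163)^(0.67) = 61.58 K.

T₂ ≈ 61.6 K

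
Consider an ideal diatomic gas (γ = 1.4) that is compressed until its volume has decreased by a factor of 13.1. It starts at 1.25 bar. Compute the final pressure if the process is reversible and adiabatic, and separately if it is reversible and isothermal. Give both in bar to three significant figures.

Isothermal: P₂ = P₁(V₁/V₂) = 1.25×13.1 = 16.38 bar.
Adiabatic: P₂ = P₁(V₁/V₂)^γ = 1.25×13.1^(1.4) = 45.82 bar.

adiabatic: 45.8 bar; isothermal: 16.4 bar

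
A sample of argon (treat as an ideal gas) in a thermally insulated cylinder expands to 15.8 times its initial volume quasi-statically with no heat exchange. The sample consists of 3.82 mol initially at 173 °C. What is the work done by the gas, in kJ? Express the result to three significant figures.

For a reversible adiabat TV^(γ−1) is constant, so T₂ = T₁ (V₁/V₂)^(γ−1).
γ = 5/3 for a monatomic ideal gas, so γ−1 = 2/3.
T₁ = 173 °C = 446.1 K.
T₂ = 446.1 × (1/15.8)^(2/3) = 70.86 K.
Q = 0, so ΔU = W_on_gas = nCᵥΔT with Cᵥ = R/(γ−1) = 12.47 J/(mol·K).
ΔU = 3.82 × 12.47 × (70.86 − 446.1) = -17880 J.
Work done by the gas = −ΔU = 17880 J.

W ≈ 17.9 kJ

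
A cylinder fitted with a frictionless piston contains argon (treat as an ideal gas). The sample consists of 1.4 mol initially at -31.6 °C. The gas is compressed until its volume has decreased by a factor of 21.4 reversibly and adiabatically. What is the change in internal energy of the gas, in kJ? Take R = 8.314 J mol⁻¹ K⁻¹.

ΔU ≈ 28.3 kJ

For a reversible adiabat TV^(γ−1) is constant, so T₂ = T₁ (V₁/V₂)^(γ−1).
γ = 5/3 for a monatomic ideal gas, so γ−1 = 2/3.
T₁ = -31.6 °C = 241.5 K.
T₂ = 241.5 × 21.4^(2/3) = 1862 K.
Q = 0, so ΔU = W_on_gas = nCᵥΔT with Cᵥ = R/(γ−1) = 12.47 J/(mol·K).
ΔU = 1.4 × 12.47 × (1862 − 241.5) = 28290 J.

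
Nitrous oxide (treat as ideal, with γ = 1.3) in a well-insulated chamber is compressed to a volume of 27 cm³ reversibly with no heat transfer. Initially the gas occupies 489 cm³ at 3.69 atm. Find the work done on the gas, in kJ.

W ≈ 0.844 kJ

P₂ = P₁(V₁/V₂)^γ = 3.69×(489/27)^(1.3) = 159.4 atm.
For a reversible adiabat, W_by_gas = (P₁V₁ − P₂V₂)/(γ−1).
W_by = (373900×0.000489 − 1.615×10^7×2.7×10^-5) / (0.3) = -843.7 J.
W_on_gas = −W_by = 843.7 J.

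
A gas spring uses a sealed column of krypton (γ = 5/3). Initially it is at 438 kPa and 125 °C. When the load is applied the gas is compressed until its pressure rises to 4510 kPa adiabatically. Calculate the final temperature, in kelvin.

T₂ ≈ 1010 K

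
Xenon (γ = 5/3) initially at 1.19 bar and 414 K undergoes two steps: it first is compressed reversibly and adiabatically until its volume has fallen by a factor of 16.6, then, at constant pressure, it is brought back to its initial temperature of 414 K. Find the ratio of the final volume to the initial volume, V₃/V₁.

Adiabatic step: V₂/V₁ = 0.06024; T₂ = T₁·16.6^(2/3) = 2694 K.
Isobaric step: V₃/V₂ = T₃/T₂ = 414/2694.
V₃/V₁ = (V₂/V₁)(V₃/V₂) = 0.06024 × (414/2694) = 0.009257.

V₃/V₁ ≈ 0.00926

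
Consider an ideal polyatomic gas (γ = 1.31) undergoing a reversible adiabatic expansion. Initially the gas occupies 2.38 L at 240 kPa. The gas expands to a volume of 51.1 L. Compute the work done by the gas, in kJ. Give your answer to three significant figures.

W ≈ 1.13 kJ

P₂ = P₁(V₁/V₂)^γ = 240×(2.38/51.1)^(1.31) = 4.32 kPa.
For a reversible adiabat, W_by_gas = (P₁V₁ − P₂V₂)/(γ−1).
W_by = (240000×0.00238 − 4320×0.0511) / (0.31) = 1130 J.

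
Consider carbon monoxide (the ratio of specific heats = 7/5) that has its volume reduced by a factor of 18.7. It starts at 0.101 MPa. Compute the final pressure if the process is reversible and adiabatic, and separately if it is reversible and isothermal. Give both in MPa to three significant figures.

adiabatic: 6.09 MPa; isothermal: 1.89 MPa

Isothermal: P₂ = P₁(V₁/V₂) = 0.101×18.7 = 1.889 MPa.
Adiabatic: P₂ = P₁(V₁/V₂)^γ = 0.101×18.7^(7/5) = 6.094 MPa.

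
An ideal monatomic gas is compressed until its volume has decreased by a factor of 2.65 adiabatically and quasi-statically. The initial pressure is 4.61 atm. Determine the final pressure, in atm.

Since PV^γ is constant along a reversible adiabat, P₂ = P₁ (V₁/V₂)^γ.
For a monatomic ideal gas γ = 5/3.
P₂ = 4.61 × 2.65^(5/3) = 23.39 atm.

P₂ ≈ 23.4 atm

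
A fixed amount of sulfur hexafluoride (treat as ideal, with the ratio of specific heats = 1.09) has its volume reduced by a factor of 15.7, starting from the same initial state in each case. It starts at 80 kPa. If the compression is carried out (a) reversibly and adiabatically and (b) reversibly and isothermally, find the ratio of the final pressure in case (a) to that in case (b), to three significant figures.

Isothermal: P_b = P₁(V₁/V₂) = 80×15.7.
Adiabatic: P_a = P₁(V₁/V₂)^γ = 80×15.7^(1.09).
P_a/P_b = (V₁/V₂)^(γ−1) = 15.7^(0.09) = 1.281.

P_adiabatic / P_isothermal ≈ 1.28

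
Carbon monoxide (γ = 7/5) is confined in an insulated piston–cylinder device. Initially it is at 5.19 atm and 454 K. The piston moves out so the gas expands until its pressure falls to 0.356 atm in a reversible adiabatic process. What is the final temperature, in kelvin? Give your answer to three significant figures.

T₂ ≈ 211 K

Adiabatic: T₂/T₁ = (P₂/P₁)^((γ−1)/γ).
T₂ = 454 × (0.356/5.19)^(2/7) = 211.1 K.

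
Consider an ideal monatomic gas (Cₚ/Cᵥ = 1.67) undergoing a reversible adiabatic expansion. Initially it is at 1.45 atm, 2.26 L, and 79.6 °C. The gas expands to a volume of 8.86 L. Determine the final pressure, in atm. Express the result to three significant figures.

P₂ ≈ 0.148 atm

Since PV^γ is constant along a reversible adiabat, P₂ = P₁ (V₁/V₂)^γ.
P₂ = 1.45 × (2.26/8.86)^(1.67) = 0.1481 atm.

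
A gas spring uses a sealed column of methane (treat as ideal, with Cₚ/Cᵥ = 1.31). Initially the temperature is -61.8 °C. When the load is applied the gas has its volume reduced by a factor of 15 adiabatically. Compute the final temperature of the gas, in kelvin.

Adiabatic: T₁V₁^(γ−1) = T₂V₂^(γ−1) ⇒ T₂ = T₁ (V₁/V₂)^(γ−1).
T₁ = -61.8 °C = 211.3 K.
T₂ = 211.3 × 15^(0.31) = 489.3 K.

T₂ ≈ 489 K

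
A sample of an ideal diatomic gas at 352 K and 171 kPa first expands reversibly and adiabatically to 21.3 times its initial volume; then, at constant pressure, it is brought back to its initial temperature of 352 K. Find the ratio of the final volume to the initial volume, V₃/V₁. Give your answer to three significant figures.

For a diatomic ideal gas γ = 7/5.
Adiabatic step: V₂/V₁ = 21.3; T₂ = T₁·(1/21.3)^(2/5) = 103.6 K.
Isobaric step: V₃/V₂ = T₃/T₂ = 352/103.6.
V₃/V₁ = (V₂/V₁)(V₃/V₂) = 21.3 × (352/103.6) = 72.4.

V₃/V₁ ≈ 72.4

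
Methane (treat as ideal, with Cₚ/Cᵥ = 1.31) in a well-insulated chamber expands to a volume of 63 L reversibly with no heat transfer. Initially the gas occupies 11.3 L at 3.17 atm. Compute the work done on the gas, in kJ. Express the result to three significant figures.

W ≈ -4.84 kJ

P₂ = P₁(V₁/V₂)^γ = 3.17×(11.3/63)^(1.31) = 0.3338 atm.
For a reversible adiabat, W_by_gas = (P₁V₁ − P₂V₂)/(γ−1).
W_by = (321200×0.0113 − 33820×0.063) / (0.31) = 4835 J.
W_on_gas = −W_by = -4835 J.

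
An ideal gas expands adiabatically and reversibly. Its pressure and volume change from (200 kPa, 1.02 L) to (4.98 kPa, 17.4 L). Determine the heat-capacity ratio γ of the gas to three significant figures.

PV^γ = const ⇒ γ = ln(P₂/P₁) / ln(V₁/V₂).
γ = ln(4.98/200) / ln(1.02/17.4) = 1.302.

γ ≈ 1.30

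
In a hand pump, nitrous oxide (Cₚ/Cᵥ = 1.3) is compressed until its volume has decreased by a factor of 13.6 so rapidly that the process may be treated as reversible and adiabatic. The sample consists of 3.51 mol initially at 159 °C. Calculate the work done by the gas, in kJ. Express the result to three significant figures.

W ≈ -49.9 kJ

Adiabatic: T₁V₁^(γ−1) = T₂V₂^(γ−1) ⇒ T₂ = T₁ (V₁/V₂)^(γ−1).
T₁ = 159 °C = 432.1 K.
T₂ = 432.1 × 13.6^(0.3) = 945.6 K.
Q = 0, so ΔU = W_on_gas = nCᵥΔT with Cᵥ = R/(γ−1) = 27.71 J/(mol·K).
ΔU = 3.51 × 27.71 × (945.6 − 432.1) = 49940 J.
Work done by the gas = −ΔU = -49940 J.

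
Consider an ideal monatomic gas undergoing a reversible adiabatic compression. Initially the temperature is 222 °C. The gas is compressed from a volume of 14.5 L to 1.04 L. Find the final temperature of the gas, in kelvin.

T₂ ≈ 2870 K

For a reversible adiabat TV^(γ−1) is constant, so T₂ = T₁ (V₁/V₂)^(γ−1).
For a monatomic ideal gas γ = 5/3, so γ−1 = 2/3.
T₁ = 222 °C = 495.1 K.
T₂ = 495.1 × (14.5/1.04)^(2/3) = 2868 K.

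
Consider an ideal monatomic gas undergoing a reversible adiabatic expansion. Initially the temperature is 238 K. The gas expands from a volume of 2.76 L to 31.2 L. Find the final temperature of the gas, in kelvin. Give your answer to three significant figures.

T₂ ≈ 47.3 K

Adiabatic: T₁V₁^(γ−1) = T₂V₂^(γ−1) ⇒ T₂ = T₁ (V₁/V₂)^(γ−1).
For a monatomic ideal gas γ = 5/3, so γ−1 = 2/3.
T₂ = 238 × (2.76/31.2)^(2/3) = 47.25 K.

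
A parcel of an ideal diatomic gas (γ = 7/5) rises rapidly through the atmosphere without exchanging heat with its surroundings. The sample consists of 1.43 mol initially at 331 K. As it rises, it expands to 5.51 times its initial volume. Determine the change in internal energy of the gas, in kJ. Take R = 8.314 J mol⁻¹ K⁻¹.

For a reversible adiabat TV^(γ−1) is constant, so T₂ = T₁ (V₁/V₂)^(γ−1).
T₂ = 331 × (1/5.51)^(2/5) = 167.3 K.
Q = 0, so ΔU = W_on_gas = nCᵥΔT with Cᵥ = R/(γ−1) = 20.79 J/(mol·K).
ΔU = 1.43 × 20.79 × (167.3 − 331) = -4867 J.

ΔU ≈ -4.87 kJ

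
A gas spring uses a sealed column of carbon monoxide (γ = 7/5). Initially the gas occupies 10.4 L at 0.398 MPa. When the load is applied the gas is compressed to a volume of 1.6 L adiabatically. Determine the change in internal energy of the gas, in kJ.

ΔU ≈ 11.5 kJ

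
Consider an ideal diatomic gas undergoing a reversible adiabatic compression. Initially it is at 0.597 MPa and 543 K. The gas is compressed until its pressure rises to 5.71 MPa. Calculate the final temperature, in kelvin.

T₂ ≈ 1040 K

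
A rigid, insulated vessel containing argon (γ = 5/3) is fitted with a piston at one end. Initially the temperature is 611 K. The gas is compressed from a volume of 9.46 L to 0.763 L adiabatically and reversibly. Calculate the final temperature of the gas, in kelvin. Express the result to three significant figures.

T₂ ≈ 3270 K

Adiabatic: T₁V₁^(γ−1) = T₂V₂^(γ−1) ⇒ T₂ = T₁ (V₁/V₂)^(γ−1).
T₂ = 611 × (9.46/0.763)^(2/3) = 3273 K.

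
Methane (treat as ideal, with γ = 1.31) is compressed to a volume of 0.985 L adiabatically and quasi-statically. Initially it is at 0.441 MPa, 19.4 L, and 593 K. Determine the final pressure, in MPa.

Since PV^γ is constant along a reversible adiabat, P₂ = P₁ (V₁/V₂)^γ.
P₂ = 0.441 × (19.4/0.985)^(1.31) = 21.88 MPa.

P₂ ≈ 21.9 MPa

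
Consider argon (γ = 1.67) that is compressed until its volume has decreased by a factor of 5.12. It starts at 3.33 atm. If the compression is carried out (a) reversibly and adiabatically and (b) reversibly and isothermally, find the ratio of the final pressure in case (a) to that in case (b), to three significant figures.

Isothermal: P_b = P₁(V₁/V₂) = 3.33×5.12.
Adiabatic: P_a = P₁(V₁/V₂)^γ = 3.33×5.12^(1.67).
P_a/P_b = (V₁/V₂)^(γ−1) = 5.12^(0.67) = 2.987.

P_adiabatic / P_isothermal ≈ 2.99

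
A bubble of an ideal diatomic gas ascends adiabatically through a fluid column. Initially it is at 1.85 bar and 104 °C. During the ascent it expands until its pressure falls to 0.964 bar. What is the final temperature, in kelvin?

Adiabatic: T₂/T₁ = (P₂/P₁)^((γ−1)/γ).
For a diatomic ideal gas γ = 7/5, so (γ−1)/γ = 2/7.
T₁ = 104 °C = 377.1 K.
T₂ = 377.1 × (0.964/1.85)^(2/7) = 313.1 K.

T₂ ≈ 313 K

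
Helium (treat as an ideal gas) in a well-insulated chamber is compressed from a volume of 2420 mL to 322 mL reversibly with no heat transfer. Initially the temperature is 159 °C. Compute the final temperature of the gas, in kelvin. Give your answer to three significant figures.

For a reversible adiabat TV^(γ−1) is constant, so T₂ = T₁ (V₁/V₂)^(γ−1).
For a monatomic ideal gas γ = 5/3, so γ−1 = 2/3.
T₁ = 159 °C = 432.1 K.
T₂ = 432.1 × (2420/322)^(2/3) = 1658 K.

T₂ ≈ 1660 K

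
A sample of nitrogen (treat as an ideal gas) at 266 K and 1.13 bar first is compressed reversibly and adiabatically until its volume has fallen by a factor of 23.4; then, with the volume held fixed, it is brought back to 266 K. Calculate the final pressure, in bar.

P₃ ≈ 26.4 bar

For a diatomic ideal gas γ = 7/5.
Adiabatic step (PV^γ = const): P₂ = 1.13×23.4^(7/5) = 93.32 bar; T₂ = 266×23.4^(2/5) = 938.8 K.
Isochoric: P₃ = P₂(T₃/T₂) = 93.32 × (266/938.8) = 26.44 bar.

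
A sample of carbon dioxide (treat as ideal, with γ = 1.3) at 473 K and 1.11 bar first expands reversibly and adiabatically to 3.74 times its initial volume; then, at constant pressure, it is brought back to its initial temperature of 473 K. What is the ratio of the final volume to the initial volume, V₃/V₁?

V₃/V₁ ≈ 5.56

Adiabatic step: V₂/V₁ = 3.74; T₂ = T₁·(1/3.74)^(0.3) = 318.4 K.
Isobaric step: V₃/V₂ = T₃/T₂ = 473/318.4.
V₃/V₁ = (V₂/V₁)(V₃/V₂) = 3.74 × (473/318.4) = 5.556.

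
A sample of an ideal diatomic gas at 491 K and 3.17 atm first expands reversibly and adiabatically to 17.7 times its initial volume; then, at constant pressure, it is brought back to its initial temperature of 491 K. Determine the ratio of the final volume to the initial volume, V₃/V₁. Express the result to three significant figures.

V₃/V₁ ≈ 55.9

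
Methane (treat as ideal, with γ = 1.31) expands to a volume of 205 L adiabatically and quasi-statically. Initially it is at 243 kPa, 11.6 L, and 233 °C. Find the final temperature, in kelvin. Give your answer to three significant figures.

For a reversible adiabat TV^(γ−1) is constant, so T₂ = T₁ (V₁/V₂)^(γ−1).
T₁ = 233 °C = 506.1 K.
T₂ = 506.1 × (11.6/205)^(0.31) = 207.8 K.

T₂ ≈ 208 K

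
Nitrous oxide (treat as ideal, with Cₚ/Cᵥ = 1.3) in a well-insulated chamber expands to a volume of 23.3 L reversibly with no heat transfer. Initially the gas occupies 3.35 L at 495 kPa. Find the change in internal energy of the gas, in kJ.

P₂ = P₁(V₁/V₂)^γ = 495×(3.35/23.3)^(1.3) = 39.77 kPa.
For a reversible adiabat, W_by_gas = (P₁V₁ − P₂V₂)/(γ−1).
W_by = (495000×0.00335 − 39770×0.0233) / (0.3) = 2438 J.
Q = 0 ⇒ ΔU = −W_by = -2438 J.

ΔU ≈ -2.44 kJ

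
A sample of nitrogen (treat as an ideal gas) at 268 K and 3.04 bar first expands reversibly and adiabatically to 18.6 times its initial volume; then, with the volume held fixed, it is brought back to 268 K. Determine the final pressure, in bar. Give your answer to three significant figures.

P₃ ≈ 0.163 bar

For a diatomic ideal gas γ = 7/5.
Adiabatic step (PV^γ = const): P₂ = 3.04×(1/18.6)^(7/5) = 0.05076 bar; T₂ = 268×(1/18.6)^(2/5) = 83.24 K.
Isochoric: P₃ = P₂(T₃/T₂) = 0.05076 × (268/83.24) = 0.1634 bar.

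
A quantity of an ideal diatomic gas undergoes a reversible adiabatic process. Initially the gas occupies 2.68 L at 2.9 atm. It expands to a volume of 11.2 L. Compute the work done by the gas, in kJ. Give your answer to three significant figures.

γ = 7/5 for a diatomic ideal gas.
P₂ = P₁(V₁/V₂)^γ = 2.9×(2.68/11.2)^(7/5) = 0.3916 atm.
For a reversible adiabat, W_by_gas = (P₁V₁ − P₂V₂)/(γ−1).
W_by = (293800×0.00268 − 39680×0.0112) / (2/5) = 857.6 J.

W ≈ 0.858 kJ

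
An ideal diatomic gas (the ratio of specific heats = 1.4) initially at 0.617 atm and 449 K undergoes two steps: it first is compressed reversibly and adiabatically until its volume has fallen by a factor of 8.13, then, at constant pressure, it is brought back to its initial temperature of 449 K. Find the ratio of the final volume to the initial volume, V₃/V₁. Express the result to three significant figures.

V₃/V₁ ≈ 0.0532

Adiabatic step: V₂/V₁ = 0.123; T₂ = T₁·8.13^(0.4) = 1038 K.
Isobaric step: V₃/V₂ = T₃/T₂ = 449/1038.
V₃/V₁ = (V₂/V₁)(V₃/V₂) = 0.123 × (449/1038) = 0.0532.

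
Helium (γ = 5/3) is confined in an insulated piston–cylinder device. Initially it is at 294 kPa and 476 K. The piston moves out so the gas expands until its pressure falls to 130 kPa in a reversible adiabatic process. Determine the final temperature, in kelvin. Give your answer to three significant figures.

Adiabatic: T₂/T₁ = (P₂/P₁)^((γ−1)/γ).
T₂ = 476 × (130/294)^(2/5) = 343.4 K.

T₂ ≈ 343 K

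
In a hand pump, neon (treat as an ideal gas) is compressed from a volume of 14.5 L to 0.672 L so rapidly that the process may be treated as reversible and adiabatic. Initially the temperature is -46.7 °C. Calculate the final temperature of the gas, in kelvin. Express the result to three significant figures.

For a reversible adiabat TV^(γ−1) is constant, so T₂ = T₁ (V₁/V₂)^(γ−1).
For a monatomic ideal gas γ = 5/3, so γ−1 = 2/3.
T₁ = -46.7 °C = 226.4 K.
T₂ = 226.4 × (14.5/0.672)^(2/3) = 1755 K.

T₂ ≈ 1760 K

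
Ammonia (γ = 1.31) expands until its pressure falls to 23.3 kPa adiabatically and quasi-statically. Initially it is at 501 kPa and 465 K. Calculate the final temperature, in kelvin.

T₂ ≈ 225 K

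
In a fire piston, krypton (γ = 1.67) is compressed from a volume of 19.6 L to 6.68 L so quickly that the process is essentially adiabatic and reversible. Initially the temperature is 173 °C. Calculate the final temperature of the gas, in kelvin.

T₂ ≈ 918 K

For a reversible adiabat TV^(γ−1) is constant, so T₂ = T₁ (V₁/V₂)^(γ−1).
T₁ = 173 °C = 446.1 K.
T₂ = 446.1 × (19.6/6.68)^(0.67) = 917.7 K.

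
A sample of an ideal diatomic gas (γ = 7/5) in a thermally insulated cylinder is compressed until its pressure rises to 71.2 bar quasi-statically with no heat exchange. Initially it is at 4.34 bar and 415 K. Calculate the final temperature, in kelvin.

T₂ ≈ 923 K

Along an adiabat T P^((1−γ)/γ) is constant, so T₂ = T₁ (P₂/P₁)^((γ−1)/γ).
T₂ = 415 × (71.2/4.34)^(2/7) = 923 K.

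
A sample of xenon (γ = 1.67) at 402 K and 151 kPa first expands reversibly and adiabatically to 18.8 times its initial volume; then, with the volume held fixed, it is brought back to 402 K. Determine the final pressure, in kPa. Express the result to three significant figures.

Adiabatic step (PV^γ = const): P₂ = 151×(1/18.8)^(1.67) = 1.125 kPa; T₂ = 402×(1/18.8)^(0.67) = 56.3 K.
Isochoric: P₃ = P₂(T₃/T₂) = 1.125 × (402/56.3) = 8.032 kPa.

P₃ ≈ 8.03 kPa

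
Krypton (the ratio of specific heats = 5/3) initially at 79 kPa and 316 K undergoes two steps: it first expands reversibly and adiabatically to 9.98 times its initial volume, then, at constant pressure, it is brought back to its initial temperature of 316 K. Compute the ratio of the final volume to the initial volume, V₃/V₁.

Adiabatic step: V₂/V₁ = 9.98; T₂ = T₁·(1/9.98)^(2/3) = 68.17 K.
Isobaric step: V₃/V₂ = T₃/T₂ = 316/68.17.
V₃/V₁ = (V₂/V₁)(V₃/V₂) = 9.98 × (316/68.17) = 46.26.

V₃/V₁ ≈ 46.3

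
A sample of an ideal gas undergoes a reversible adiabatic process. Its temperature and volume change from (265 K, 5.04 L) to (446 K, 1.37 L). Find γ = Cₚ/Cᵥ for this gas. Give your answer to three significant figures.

TV^(γ−1) = const ⇒ γ − 1 = ln(T₂/T₁) / ln(V₁/V₂).
γ = 1 + ln(446/265) / ln(5.04/1.37) = 1.4.

γ ≈ 1.40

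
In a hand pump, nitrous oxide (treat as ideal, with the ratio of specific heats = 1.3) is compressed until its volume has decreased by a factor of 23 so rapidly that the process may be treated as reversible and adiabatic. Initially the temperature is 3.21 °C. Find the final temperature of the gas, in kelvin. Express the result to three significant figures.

T₂ ≈ 708 K

For a reversible adiabat TV^(γ−1) is constant, so T₂ = T₁ (V₁/V₂)^(γ−1).
T₁ = 3.21 °C = 276.4 K.
T₂ = 276.4 × 23^(0.3) = 707.9 K.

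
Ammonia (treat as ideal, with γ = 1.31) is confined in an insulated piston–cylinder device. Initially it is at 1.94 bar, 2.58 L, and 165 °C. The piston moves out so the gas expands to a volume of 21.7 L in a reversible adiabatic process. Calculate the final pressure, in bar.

Since PV^γ is constant along a reversible adiabat, P₂ = P₁ (V₁/V₂)^γ.
P₂ = 1.94 × (2.58/21.7)^(1.31) = 0.1192 bar.

P₂ ≈ 0.119 bar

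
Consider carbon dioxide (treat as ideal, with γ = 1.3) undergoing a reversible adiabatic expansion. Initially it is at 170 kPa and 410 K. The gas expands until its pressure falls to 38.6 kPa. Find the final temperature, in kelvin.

T₂ ≈ 291 K

Along an adiabat T P^((1−γ)/γ) is constant, so T₂ = T₁ (P₂/P₁)^((γ−1)/γ).
T₂ = 410 × (38.6/170)^(0.231) = 291.2 K.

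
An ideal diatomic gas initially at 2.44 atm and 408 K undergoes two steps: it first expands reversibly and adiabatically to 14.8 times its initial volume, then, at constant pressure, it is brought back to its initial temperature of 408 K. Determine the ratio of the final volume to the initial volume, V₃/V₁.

For a diatomic ideal gas γ = 7/5.
Adiabatic step: V₂/V₁ = 14.8; T₂ = T₁·(1/14.8)^(2/5) = 138.9 K.
Isobaric step: V₃/V₂ = T₃/T₂ = 408/138.9.
V₃/V₁ = (V₂/V₁)(V₃/V₂) = 14.8 × (408/138.9) = 43.49.

V₃/V₁ ≈ 43.5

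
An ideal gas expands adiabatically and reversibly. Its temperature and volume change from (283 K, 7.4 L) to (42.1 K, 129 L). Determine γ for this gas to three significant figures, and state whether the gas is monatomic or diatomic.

γ ≈ 1.67; monatomic

TV^(γ−1) = const ⇒ γ − 1 = ln(T₂/T₁) / ln(V₁/V₂).
γ = 1 + ln(42.1/283) / ln(7.4/129) = 1.667.
γ ≈ 1.67 is close to 5/3, so the gas is monatomic.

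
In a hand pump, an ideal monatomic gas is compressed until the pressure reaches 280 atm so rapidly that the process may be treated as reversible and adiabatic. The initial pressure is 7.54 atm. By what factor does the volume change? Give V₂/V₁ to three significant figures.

V₂/V₁ ≈ 0.114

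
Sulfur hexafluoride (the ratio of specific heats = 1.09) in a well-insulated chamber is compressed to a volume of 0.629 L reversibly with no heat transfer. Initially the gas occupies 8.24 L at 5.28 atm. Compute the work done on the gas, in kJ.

P₂ = P₁(V₁/V₂)^γ = 5.28×(8.24/0.629)^(1.09) = 87.19 atm.
For a reversible adiabat, W_by_gas = (P₁V₁ − P₂V₂)/(γ−1).
W_by = (535000×0.00824 − 8.835×10^6×0.000629) / (0.09) = -12760 J.
W_on_gas = −W_by = 12760 J.

W ≈ 12.8 kJ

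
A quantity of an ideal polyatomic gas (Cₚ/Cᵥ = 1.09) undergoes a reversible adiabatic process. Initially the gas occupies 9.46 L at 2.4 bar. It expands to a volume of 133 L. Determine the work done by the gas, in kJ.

P₂ = P₁(V₁/V₂)^γ = 2.4×(9.46/133)^(1.09) = 0.1346 bar.
For a reversible adiabat, W_by_gas = (P₁V₁ − P₂V₂)/(γ−1).
W_by = (240000×0.00946 − 13460×0.133) / (0.09) = 5341 J.

W ≈ 5.34 kJ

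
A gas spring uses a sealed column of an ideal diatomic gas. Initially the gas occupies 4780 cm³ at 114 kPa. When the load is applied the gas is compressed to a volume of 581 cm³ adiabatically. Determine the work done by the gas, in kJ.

W ≈ -1.80 kJ

γ = 7/5 for a diatomic ideal gas.
P₂ = P₁(V₁/V₂)^γ = 114×(4780/581)^(7/5) = 2179 kPa.
For a reversible adiabat, W_by_gas = (P₁V₁ − P₂V₂)/(γ−1).
W_by = (114000×0.00478 − 2.179×10^6×0.000581) / (2/5) = -1803 J.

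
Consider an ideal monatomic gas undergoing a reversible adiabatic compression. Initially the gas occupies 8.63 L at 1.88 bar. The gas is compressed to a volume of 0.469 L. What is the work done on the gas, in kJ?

W ≈ 14.5 kJ

γ = 5/3 for a monatomic ideal gas.
P₂ = P₁(V₁/V₂)^γ = 1.88×(8.63/0.469)^(5/3) = 241.1 bar.
For a reversible adiabat, W_by_gas = (P₁V₁ − P₂V₂)/(γ−1).
W_by = (188000×0.00863 − 2.411×10^7×0.000469) / (2/3) = -14530 J.
W_on_gas = −W_by = 14530 J.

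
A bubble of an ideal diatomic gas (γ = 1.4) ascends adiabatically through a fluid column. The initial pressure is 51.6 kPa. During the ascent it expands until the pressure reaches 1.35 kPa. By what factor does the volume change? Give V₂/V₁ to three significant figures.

V₂/V₁ ≈ 13.5

From PV^γ = const, V₂/V₁ = (P₁/P₂)^(1/γ).
V₂/V₁ = (51.6/1.35)^(0.714) = 13.5.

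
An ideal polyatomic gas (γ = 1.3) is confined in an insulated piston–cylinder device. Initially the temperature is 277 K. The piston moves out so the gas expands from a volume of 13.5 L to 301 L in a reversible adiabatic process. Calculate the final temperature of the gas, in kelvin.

T₂ ≈ 109 K

For a reversible adiabat TV^(γ−1) is constant, so T₂ = T₁ (V₁/V₂)^(γ−1).
T₂ = 277 × (13.5/301)^(0.3) = 109.1 K.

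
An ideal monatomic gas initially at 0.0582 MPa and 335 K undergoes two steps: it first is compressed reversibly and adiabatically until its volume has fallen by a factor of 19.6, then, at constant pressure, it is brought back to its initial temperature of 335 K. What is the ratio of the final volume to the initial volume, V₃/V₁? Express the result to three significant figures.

V₃/V₁ ≈ 0.00702

For a monatomic ideal gas γ = 5/3.
Adiabatic step: V₂/V₁ = 0.05102; T₂ = T₁·19.6^(2/3) = 2435 K.
Isobaric step: V₃/V₂ = T₃/T₂ = 335/2435.
V₃/V₁ = (V₂/V₁)(V₃/V₂) = 0.05102 × (335/2435) = 0.007018.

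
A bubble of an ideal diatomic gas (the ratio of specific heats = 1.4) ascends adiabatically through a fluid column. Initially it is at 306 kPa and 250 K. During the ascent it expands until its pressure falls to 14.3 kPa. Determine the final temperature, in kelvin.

T₂ ≈ 104 K

Adiabatic: T₂/T₁ = (P₂/P₁)^((γ−1)/γ).
T₂ = 250 × (14.3/306)^(0.286) = 104.2 K.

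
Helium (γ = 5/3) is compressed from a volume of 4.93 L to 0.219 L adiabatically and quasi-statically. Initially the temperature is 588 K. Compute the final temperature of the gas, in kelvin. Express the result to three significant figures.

Adiabatic: T₁V₁^(γ−1) = T₂V₂^(γ−1) ⇒ T₂ = T₁ (V₁/V₂)^(γ−1).
T₂ = 588 × (4.93/0.219)^(2/3) = 4688 K.

T₂ ≈ 4690 K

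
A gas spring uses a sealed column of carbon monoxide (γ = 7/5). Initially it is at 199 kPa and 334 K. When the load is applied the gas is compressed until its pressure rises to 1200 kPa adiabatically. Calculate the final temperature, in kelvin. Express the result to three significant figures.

Along an adiabat T P^((1−γ)/γ) is constant, so T₂ = T₁ (P₂/P₁)^((γ−1)/γ).
T₂ = 334 × (1200/199)^(2/7) = 558.1 K.

T₂ ≈ 558 K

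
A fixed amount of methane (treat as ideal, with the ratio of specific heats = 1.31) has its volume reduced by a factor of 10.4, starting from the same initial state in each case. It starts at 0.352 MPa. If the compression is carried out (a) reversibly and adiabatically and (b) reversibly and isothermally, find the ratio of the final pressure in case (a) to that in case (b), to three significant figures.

Isothermal: P_b = P₁(V₁/V₂) = 0.352×10.4.
Adiabatic: P_a = P₁(V₁/V₂)^γ = 0.352×10.4^(1.31).
P_a/P_b = (V₁/V₂)^(γ−1) = 10.4^(0.31) = 2.067.

P_adiabatic / P_isothermal ≈ 2.07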